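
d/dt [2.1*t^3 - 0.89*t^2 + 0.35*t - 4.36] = 6.3*t^2 - 1.78*t + 0.35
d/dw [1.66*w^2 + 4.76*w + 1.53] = 3.32*w + 4.76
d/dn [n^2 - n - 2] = 2*n - 1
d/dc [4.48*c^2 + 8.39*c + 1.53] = 8.96*c + 8.39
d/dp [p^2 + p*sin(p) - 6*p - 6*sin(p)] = p*cos(p) + 2*p + sin(p) - 6*cos(p) - 6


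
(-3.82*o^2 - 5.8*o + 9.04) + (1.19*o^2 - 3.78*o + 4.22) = -2.63*o^2 - 9.58*o + 13.26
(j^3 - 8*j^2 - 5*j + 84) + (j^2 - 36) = j^3 - 7*j^2 - 5*j + 48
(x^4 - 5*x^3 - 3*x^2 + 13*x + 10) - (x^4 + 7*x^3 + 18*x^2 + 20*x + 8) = -12*x^3 - 21*x^2 - 7*x + 2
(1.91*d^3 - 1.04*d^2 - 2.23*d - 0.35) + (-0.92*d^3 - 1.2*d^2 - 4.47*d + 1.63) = 0.99*d^3 - 2.24*d^2 - 6.7*d + 1.28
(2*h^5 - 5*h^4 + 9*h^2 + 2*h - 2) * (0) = 0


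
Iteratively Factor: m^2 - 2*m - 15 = (m - 5)*(m + 3)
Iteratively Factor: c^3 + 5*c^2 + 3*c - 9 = (c + 3)*(c^2 + 2*c - 3) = (c + 3)^2*(c - 1)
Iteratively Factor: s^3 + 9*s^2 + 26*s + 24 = (s + 3)*(s^2 + 6*s + 8) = (s + 2)*(s + 3)*(s + 4)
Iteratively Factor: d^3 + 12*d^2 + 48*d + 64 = (d + 4)*(d^2 + 8*d + 16) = (d + 4)^2*(d + 4)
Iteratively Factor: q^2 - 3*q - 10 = (q + 2)*(q - 5)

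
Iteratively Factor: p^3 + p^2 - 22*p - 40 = (p - 5)*(p^2 + 6*p + 8) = (p - 5)*(p + 4)*(p + 2)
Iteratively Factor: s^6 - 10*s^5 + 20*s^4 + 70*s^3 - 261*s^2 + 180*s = (s)*(s^5 - 10*s^4 + 20*s^3 + 70*s^2 - 261*s + 180) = s*(s - 1)*(s^4 - 9*s^3 + 11*s^2 + 81*s - 180) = s*(s - 4)*(s - 1)*(s^3 - 5*s^2 - 9*s + 45) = s*(s - 4)*(s - 3)*(s - 1)*(s^2 - 2*s - 15) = s*(s - 4)*(s - 3)*(s - 1)*(s + 3)*(s - 5)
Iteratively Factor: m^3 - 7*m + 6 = (m + 3)*(m^2 - 3*m + 2) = (m - 1)*(m + 3)*(m - 2)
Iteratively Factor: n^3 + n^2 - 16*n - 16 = (n + 1)*(n^2 - 16) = (n + 1)*(n + 4)*(n - 4)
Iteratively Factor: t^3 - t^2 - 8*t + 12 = (t - 2)*(t^2 + t - 6) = (t - 2)^2*(t + 3)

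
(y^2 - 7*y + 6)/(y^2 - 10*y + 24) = (y - 1)/(y - 4)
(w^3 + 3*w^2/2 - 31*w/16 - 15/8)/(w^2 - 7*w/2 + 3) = (16*w^3 + 24*w^2 - 31*w - 30)/(8*(2*w^2 - 7*w + 6))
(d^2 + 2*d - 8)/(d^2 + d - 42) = (d^2 + 2*d - 8)/(d^2 + d - 42)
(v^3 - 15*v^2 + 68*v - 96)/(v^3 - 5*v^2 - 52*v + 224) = (v - 3)/(v + 7)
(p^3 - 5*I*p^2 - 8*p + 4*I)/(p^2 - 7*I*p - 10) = (p^2 - 3*I*p - 2)/(p - 5*I)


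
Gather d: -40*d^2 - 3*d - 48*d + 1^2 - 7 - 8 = -40*d^2 - 51*d - 14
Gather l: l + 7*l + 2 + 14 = 8*l + 16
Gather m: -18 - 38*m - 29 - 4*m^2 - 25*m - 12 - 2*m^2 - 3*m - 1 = -6*m^2 - 66*m - 60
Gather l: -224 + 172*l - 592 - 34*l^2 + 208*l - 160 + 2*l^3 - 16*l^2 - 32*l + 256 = 2*l^3 - 50*l^2 + 348*l - 720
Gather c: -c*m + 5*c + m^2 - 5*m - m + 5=c*(5 - m) + m^2 - 6*m + 5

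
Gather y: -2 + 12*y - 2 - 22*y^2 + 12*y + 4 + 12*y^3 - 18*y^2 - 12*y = 12*y^3 - 40*y^2 + 12*y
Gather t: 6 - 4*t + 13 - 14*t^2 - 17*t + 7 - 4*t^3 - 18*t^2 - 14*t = -4*t^3 - 32*t^2 - 35*t + 26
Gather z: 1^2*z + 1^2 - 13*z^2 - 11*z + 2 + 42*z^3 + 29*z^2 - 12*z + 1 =42*z^3 + 16*z^2 - 22*z + 4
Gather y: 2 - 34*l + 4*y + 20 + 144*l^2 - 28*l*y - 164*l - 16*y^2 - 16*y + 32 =144*l^2 - 198*l - 16*y^2 + y*(-28*l - 12) + 54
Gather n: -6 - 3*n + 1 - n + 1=-4*n - 4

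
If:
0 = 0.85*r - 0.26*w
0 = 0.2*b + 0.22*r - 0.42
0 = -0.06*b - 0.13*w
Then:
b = 2.49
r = -0.35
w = -1.15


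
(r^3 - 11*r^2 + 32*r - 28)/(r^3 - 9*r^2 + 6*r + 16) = (r^2 - 9*r + 14)/(r^2 - 7*r - 8)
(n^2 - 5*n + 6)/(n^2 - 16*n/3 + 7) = 3*(n - 2)/(3*n - 7)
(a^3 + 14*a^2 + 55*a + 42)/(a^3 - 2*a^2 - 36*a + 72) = (a^2 + 8*a + 7)/(a^2 - 8*a + 12)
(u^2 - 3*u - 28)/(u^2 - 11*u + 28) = (u + 4)/(u - 4)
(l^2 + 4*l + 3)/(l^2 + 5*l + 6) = (l + 1)/(l + 2)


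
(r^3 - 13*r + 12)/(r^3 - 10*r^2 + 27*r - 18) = (r + 4)/(r - 6)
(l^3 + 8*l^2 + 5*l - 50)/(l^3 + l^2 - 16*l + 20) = (l + 5)/(l - 2)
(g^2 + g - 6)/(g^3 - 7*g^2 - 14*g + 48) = 1/(g - 8)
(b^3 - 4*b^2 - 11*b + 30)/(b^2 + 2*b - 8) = (b^2 - 2*b - 15)/(b + 4)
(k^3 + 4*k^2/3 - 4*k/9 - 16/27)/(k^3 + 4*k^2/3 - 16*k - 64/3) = (k^2 - 4/9)/(k^2 - 16)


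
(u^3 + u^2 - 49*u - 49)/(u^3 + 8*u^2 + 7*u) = (u - 7)/u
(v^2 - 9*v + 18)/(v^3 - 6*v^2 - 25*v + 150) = (v - 3)/(v^2 - 25)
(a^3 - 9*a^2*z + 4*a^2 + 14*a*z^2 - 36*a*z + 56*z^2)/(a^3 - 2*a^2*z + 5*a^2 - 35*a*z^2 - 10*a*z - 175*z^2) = (a^2 - 2*a*z + 4*a - 8*z)/(a^2 + 5*a*z + 5*a + 25*z)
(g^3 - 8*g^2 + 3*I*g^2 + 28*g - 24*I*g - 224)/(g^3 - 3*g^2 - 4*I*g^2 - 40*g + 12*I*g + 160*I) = (g + 7*I)/(g + 5)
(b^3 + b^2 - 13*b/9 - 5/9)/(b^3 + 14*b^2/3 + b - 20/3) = (b + 1/3)/(b + 4)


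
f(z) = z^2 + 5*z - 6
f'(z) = 2*z + 5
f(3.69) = 26.07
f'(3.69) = 12.38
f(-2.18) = -12.15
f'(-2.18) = 0.64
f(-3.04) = -11.96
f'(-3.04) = -1.08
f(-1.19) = -10.53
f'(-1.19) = 2.62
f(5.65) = 54.17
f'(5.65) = 16.30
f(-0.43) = -7.97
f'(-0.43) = 4.14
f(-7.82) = 16.05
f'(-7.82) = -10.64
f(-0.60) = -8.64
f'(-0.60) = 3.80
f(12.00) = 198.00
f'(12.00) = 29.00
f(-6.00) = 0.00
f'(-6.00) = -7.00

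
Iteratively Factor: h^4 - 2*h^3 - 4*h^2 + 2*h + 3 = (h - 1)*(h^3 - h^2 - 5*h - 3) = (h - 1)*(h + 1)*(h^2 - 2*h - 3) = (h - 1)*(h + 1)^2*(h - 3)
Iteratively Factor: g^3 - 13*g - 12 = (g - 4)*(g^2 + 4*g + 3) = (g - 4)*(g + 3)*(g + 1)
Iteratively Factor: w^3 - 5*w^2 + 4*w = (w - 4)*(w^2 - w) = (w - 4)*(w - 1)*(w)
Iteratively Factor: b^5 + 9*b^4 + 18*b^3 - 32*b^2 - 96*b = (b + 4)*(b^4 + 5*b^3 - 2*b^2 - 24*b) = (b + 3)*(b + 4)*(b^3 + 2*b^2 - 8*b) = b*(b + 3)*(b + 4)*(b^2 + 2*b - 8) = b*(b - 2)*(b + 3)*(b + 4)*(b + 4)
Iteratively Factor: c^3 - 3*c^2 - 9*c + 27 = (c - 3)*(c^2 - 9) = (c - 3)*(c + 3)*(c - 3)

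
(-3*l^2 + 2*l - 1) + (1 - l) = -3*l^2 + l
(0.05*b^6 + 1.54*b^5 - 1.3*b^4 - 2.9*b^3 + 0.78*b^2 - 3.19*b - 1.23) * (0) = 0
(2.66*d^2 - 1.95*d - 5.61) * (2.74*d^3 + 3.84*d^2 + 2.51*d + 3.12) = 7.2884*d^5 + 4.8714*d^4 - 16.1828*d^3 - 18.1377*d^2 - 20.1651*d - 17.5032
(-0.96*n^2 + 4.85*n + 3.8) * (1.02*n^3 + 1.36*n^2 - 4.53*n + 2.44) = -0.9792*n^5 + 3.6414*n^4 + 14.8208*n^3 - 19.1449*n^2 - 5.38*n + 9.272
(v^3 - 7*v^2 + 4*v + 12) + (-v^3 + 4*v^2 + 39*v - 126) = -3*v^2 + 43*v - 114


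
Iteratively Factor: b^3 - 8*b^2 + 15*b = (b - 3)*(b^2 - 5*b) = (b - 5)*(b - 3)*(b)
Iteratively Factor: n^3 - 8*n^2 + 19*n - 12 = (n - 1)*(n^2 - 7*n + 12) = (n - 3)*(n - 1)*(n - 4)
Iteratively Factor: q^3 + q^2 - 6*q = (q)*(q^2 + q - 6) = q*(q - 2)*(q + 3)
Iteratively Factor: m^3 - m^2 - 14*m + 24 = (m - 3)*(m^2 + 2*m - 8) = (m - 3)*(m + 4)*(m - 2)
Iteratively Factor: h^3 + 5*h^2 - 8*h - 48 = (h + 4)*(h^2 + h - 12) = (h + 4)^2*(h - 3)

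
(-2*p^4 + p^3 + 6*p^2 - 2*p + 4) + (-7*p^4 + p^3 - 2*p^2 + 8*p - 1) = -9*p^4 + 2*p^3 + 4*p^2 + 6*p + 3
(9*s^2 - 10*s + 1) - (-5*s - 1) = 9*s^2 - 5*s + 2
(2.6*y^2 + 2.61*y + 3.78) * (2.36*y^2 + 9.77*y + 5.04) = 6.136*y^4 + 31.5616*y^3 + 47.5245*y^2 + 50.085*y + 19.0512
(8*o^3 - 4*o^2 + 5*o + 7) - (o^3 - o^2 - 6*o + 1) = 7*o^3 - 3*o^2 + 11*o + 6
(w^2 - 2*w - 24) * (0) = 0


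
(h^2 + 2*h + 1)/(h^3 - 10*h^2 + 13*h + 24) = (h + 1)/(h^2 - 11*h + 24)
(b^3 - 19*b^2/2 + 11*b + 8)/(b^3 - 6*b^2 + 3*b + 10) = (b^2 - 15*b/2 - 4)/(b^2 - 4*b - 5)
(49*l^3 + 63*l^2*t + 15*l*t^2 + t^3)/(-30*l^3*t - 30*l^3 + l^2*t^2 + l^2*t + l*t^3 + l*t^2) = (49*l^3 + 63*l^2*t + 15*l*t^2 + t^3)/(l*(-30*l^2*t - 30*l^2 + l*t^2 + l*t + t^3 + t^2))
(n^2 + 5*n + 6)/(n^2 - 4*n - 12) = (n + 3)/(n - 6)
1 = 1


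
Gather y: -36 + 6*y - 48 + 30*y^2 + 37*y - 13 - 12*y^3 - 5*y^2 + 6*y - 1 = -12*y^3 + 25*y^2 + 49*y - 98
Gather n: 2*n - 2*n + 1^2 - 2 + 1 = 0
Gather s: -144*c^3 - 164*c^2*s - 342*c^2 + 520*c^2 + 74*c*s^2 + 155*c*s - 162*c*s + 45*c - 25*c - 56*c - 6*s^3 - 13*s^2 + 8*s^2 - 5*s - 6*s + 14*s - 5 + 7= -144*c^3 + 178*c^2 - 36*c - 6*s^3 + s^2*(74*c - 5) + s*(-164*c^2 - 7*c + 3) + 2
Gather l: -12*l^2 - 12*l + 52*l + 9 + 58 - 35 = -12*l^2 + 40*l + 32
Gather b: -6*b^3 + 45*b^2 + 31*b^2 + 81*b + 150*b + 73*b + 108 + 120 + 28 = -6*b^3 + 76*b^2 + 304*b + 256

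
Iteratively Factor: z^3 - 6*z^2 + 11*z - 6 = (z - 3)*(z^2 - 3*z + 2) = (z - 3)*(z - 2)*(z - 1)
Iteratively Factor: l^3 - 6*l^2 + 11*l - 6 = (l - 3)*(l^2 - 3*l + 2) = (l - 3)*(l - 2)*(l - 1)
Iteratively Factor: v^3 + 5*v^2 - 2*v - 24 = (v - 2)*(v^2 + 7*v + 12) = (v - 2)*(v + 4)*(v + 3)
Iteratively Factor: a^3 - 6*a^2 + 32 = (a - 4)*(a^2 - 2*a - 8) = (a - 4)*(a + 2)*(a - 4)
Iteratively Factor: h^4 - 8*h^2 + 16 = (h + 2)*(h^3 - 2*h^2 - 4*h + 8) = (h + 2)^2*(h^2 - 4*h + 4) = (h - 2)*(h + 2)^2*(h - 2)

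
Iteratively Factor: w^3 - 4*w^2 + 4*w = (w)*(w^2 - 4*w + 4) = w*(w - 2)*(w - 2)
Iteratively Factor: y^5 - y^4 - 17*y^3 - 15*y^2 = (y + 3)*(y^4 - 4*y^3 - 5*y^2) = y*(y + 3)*(y^3 - 4*y^2 - 5*y) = y*(y + 1)*(y + 3)*(y^2 - 5*y) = y*(y - 5)*(y + 1)*(y + 3)*(y)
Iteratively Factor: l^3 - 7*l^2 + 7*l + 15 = (l - 5)*(l^2 - 2*l - 3) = (l - 5)*(l + 1)*(l - 3)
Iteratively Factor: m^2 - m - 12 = (m - 4)*(m + 3)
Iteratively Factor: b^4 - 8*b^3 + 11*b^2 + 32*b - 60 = (b - 2)*(b^3 - 6*b^2 - b + 30) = (b - 2)*(b + 2)*(b^2 - 8*b + 15) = (b - 5)*(b - 2)*(b + 2)*(b - 3)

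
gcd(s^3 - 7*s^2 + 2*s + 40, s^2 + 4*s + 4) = s + 2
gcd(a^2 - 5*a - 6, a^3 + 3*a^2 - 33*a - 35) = a + 1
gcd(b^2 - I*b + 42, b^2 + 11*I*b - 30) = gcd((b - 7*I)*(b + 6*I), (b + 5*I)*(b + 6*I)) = b + 6*I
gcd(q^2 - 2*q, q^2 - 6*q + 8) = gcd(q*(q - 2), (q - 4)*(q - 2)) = q - 2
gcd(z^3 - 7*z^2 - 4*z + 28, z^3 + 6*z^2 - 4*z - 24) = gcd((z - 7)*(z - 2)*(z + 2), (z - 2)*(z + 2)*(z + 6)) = z^2 - 4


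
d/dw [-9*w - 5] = -9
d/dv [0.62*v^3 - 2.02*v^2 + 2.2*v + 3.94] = 1.86*v^2 - 4.04*v + 2.2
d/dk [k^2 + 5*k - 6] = 2*k + 5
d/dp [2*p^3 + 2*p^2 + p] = 6*p^2 + 4*p + 1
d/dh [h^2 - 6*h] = 2*h - 6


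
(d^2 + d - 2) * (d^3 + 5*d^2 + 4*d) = d^5 + 6*d^4 + 7*d^3 - 6*d^2 - 8*d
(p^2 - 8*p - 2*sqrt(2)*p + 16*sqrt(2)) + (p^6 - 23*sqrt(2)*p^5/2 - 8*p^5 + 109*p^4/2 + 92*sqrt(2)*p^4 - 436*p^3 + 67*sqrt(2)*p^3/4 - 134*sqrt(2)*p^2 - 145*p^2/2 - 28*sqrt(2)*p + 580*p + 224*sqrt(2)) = p^6 - 23*sqrt(2)*p^5/2 - 8*p^5 + 109*p^4/2 + 92*sqrt(2)*p^4 - 436*p^3 + 67*sqrt(2)*p^3/4 - 134*sqrt(2)*p^2 - 143*p^2/2 - 30*sqrt(2)*p + 572*p + 240*sqrt(2)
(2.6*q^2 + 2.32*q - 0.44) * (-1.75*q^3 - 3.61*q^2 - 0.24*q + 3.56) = -4.55*q^5 - 13.446*q^4 - 8.2292*q^3 + 10.2876*q^2 + 8.3648*q - 1.5664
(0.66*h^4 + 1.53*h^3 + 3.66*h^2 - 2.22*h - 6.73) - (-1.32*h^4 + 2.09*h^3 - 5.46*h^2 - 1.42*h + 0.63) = 1.98*h^4 - 0.56*h^3 + 9.12*h^2 - 0.8*h - 7.36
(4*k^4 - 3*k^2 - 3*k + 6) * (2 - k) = -4*k^5 + 8*k^4 + 3*k^3 - 3*k^2 - 12*k + 12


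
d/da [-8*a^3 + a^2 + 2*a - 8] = -24*a^2 + 2*a + 2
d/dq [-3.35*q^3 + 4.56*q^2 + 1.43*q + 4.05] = -10.05*q^2 + 9.12*q + 1.43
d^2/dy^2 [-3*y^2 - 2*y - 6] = -6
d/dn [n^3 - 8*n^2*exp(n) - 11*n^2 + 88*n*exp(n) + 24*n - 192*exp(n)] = -8*n^2*exp(n) + 3*n^2 + 72*n*exp(n) - 22*n - 104*exp(n) + 24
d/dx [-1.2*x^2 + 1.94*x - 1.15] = 1.94 - 2.4*x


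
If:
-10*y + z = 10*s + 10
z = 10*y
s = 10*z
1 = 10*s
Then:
No Solution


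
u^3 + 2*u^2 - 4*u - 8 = (u - 2)*(u + 2)^2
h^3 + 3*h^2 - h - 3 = (h - 1)*(h + 1)*(h + 3)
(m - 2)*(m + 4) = m^2 + 2*m - 8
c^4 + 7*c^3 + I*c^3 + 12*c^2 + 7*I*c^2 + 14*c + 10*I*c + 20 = (c + 2)*(c + 5)*(c - I)*(c + 2*I)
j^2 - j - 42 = (j - 7)*(j + 6)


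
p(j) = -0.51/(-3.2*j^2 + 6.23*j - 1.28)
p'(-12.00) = 0.00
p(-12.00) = 0.00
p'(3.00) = -0.05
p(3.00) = 0.04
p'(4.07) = -0.01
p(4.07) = 0.02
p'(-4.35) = 0.00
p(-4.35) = 0.01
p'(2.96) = -0.05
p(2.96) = 0.05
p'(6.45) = -0.00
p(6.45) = 0.01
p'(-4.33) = 0.00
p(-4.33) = 0.01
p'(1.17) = -0.24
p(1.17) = -0.31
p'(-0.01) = 1.78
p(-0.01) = 0.38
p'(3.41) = -0.03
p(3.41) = 0.03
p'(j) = -0.51*(6.4*j - 6.23)/(-3.2*j^2 + 6.23*j - 1.28)^2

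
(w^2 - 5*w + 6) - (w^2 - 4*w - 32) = 38 - w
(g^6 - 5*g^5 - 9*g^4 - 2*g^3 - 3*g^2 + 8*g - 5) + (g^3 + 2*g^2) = g^6 - 5*g^5 - 9*g^4 - g^3 - g^2 + 8*g - 5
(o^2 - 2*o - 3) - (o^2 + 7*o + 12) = -9*o - 15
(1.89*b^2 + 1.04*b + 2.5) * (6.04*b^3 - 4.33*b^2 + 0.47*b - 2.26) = 11.4156*b^5 - 1.9021*b^4 + 11.4851*b^3 - 14.6076*b^2 - 1.1754*b - 5.65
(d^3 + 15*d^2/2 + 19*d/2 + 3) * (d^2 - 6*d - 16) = d^5 + 3*d^4/2 - 103*d^3/2 - 174*d^2 - 170*d - 48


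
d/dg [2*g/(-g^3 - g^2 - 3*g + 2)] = 2*(2*g^3 + g^2 + 2)/(g^6 + 2*g^5 + 7*g^4 + 2*g^3 + 5*g^2 - 12*g + 4)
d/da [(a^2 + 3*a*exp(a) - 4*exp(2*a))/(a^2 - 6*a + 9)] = (3*a^2*exp(a) - 8*a*exp(2*a) - 12*a*exp(a) - 6*a + 32*exp(2*a) - 9*exp(a))/(a^3 - 9*a^2 + 27*a - 27)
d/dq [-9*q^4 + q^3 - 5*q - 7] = -36*q^3 + 3*q^2 - 5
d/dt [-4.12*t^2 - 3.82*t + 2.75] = -8.24*t - 3.82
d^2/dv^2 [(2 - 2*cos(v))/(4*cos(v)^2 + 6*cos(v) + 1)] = 2*(36*(1 - cos(2*v))^2*cos(v) - 22*(1 - cos(2*v))^2 + 71*cos(v) - 53*cos(2*v) - 8*cos(5*v) + 111)/(6*cos(v) + 2*cos(2*v) + 3)^3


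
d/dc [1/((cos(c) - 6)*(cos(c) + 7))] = (sin(c) + sin(2*c))/((cos(c) - 6)^2*(cos(c) + 7)^2)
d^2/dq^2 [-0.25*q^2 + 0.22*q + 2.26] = -0.500000000000000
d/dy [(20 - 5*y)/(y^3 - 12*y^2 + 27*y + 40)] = 5*(-y^3 + 12*y^2 - 27*y + 3*(y - 4)*(y^2 - 8*y + 9) - 40)/(y^3 - 12*y^2 + 27*y + 40)^2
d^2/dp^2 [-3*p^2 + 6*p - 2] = -6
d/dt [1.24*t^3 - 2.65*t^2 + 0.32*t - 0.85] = 3.72*t^2 - 5.3*t + 0.32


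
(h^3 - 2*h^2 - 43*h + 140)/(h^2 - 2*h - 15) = (h^2 + 3*h - 28)/(h + 3)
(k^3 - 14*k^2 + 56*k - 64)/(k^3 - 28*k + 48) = (k - 8)/(k + 6)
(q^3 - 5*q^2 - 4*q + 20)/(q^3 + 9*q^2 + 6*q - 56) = (q^2 - 3*q - 10)/(q^2 + 11*q + 28)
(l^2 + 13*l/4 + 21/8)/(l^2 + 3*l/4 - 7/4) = (l + 3/2)/(l - 1)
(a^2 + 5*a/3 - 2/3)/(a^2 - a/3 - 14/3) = (3*a - 1)/(3*a - 7)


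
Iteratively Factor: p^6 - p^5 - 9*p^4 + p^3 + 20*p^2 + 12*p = (p + 1)*(p^5 - 2*p^4 - 7*p^3 + 8*p^2 + 12*p) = (p - 2)*(p + 1)*(p^4 - 7*p^2 - 6*p) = (p - 2)*(p + 1)*(p + 2)*(p^3 - 2*p^2 - 3*p) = (p - 2)*(p + 1)^2*(p + 2)*(p^2 - 3*p) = p*(p - 2)*(p + 1)^2*(p + 2)*(p - 3)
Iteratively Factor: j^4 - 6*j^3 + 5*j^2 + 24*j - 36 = (j - 2)*(j^3 - 4*j^2 - 3*j + 18) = (j - 2)*(j + 2)*(j^2 - 6*j + 9) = (j - 3)*(j - 2)*(j + 2)*(j - 3)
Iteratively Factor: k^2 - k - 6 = (k - 3)*(k + 2)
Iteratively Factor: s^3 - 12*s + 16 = (s - 2)*(s^2 + 2*s - 8) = (s - 2)^2*(s + 4)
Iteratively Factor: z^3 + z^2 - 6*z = (z + 3)*(z^2 - 2*z) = z*(z + 3)*(z - 2)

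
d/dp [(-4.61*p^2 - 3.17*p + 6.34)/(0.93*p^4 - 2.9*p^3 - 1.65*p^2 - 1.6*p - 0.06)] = (8.5746*p^5 - 4.5247*p^4 - 41.9708*p^3 + 57.3035*p^2 + 21.4752*p + 10.3342)/(0.8649*p^8 - 5.394*p^7 + 5.341*p^6 + 6.594*p^5 + 11.8909*p^4 + 5.628*p^3 + 2.758*p^2 + 0.192*p + 0.0036)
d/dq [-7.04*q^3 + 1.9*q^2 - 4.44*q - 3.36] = -21.12*q^2 + 3.8*q - 4.44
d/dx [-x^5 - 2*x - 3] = -5*x^4 - 2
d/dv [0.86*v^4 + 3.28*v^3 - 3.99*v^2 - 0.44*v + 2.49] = 3.44*v^3 + 9.84*v^2 - 7.98*v - 0.44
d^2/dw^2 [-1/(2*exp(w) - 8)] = (-exp(w) - 4)*exp(w)/(2*(exp(w) - 4)^3)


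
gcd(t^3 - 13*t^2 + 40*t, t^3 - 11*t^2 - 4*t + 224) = t - 8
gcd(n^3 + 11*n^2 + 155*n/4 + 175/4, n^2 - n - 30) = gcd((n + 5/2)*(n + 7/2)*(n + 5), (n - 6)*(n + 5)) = n + 5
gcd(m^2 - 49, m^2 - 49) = m^2 - 49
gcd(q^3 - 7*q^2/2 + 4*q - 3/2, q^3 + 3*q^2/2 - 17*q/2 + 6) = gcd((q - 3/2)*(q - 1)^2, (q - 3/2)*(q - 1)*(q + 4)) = q^2 - 5*q/2 + 3/2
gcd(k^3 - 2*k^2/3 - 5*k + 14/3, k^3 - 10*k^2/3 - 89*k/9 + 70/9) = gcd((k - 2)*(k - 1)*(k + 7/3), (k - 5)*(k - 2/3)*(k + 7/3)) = k + 7/3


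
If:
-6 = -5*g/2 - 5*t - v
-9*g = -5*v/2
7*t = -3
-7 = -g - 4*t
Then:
No Solution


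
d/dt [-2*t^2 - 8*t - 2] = -4*t - 8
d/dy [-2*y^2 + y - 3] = 1 - 4*y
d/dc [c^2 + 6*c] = 2*c + 6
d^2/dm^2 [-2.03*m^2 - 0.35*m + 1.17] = -4.06000000000000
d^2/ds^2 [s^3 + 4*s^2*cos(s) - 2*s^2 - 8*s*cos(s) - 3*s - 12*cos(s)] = -4*s^2*cos(s) - 16*s*sin(s) + 8*s*cos(s) + 6*s + 16*sin(s) + 20*cos(s) - 4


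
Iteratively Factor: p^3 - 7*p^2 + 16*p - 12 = (p - 2)*(p^2 - 5*p + 6) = (p - 2)^2*(p - 3)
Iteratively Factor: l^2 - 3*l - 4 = (l - 4)*(l + 1)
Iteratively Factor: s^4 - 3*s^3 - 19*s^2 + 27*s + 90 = (s - 3)*(s^3 - 19*s - 30) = (s - 3)*(s + 3)*(s^2 - 3*s - 10) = (s - 5)*(s - 3)*(s + 3)*(s + 2)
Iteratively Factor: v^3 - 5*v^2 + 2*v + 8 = (v + 1)*(v^2 - 6*v + 8) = (v - 2)*(v + 1)*(v - 4)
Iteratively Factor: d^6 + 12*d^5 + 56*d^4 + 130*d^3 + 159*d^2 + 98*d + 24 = (d + 1)*(d^5 + 11*d^4 + 45*d^3 + 85*d^2 + 74*d + 24) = (d + 1)^2*(d^4 + 10*d^3 + 35*d^2 + 50*d + 24) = (d + 1)^2*(d + 4)*(d^3 + 6*d^2 + 11*d + 6) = (d + 1)^2*(d + 3)*(d + 4)*(d^2 + 3*d + 2) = (d + 1)^3*(d + 3)*(d + 4)*(d + 2)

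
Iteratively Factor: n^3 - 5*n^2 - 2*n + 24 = (n - 3)*(n^2 - 2*n - 8) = (n - 4)*(n - 3)*(n + 2)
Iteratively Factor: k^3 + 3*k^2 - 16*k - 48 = (k + 4)*(k^2 - k - 12) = (k + 3)*(k + 4)*(k - 4)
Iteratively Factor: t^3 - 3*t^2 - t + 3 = (t + 1)*(t^2 - 4*t + 3) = (t - 1)*(t + 1)*(t - 3)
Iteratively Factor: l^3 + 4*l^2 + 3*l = (l + 3)*(l^2 + l) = l*(l + 3)*(l + 1)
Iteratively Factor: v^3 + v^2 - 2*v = (v + 2)*(v^2 - v) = (v - 1)*(v + 2)*(v)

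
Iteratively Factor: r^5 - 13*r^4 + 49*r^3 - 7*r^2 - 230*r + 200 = (r + 2)*(r^4 - 15*r^3 + 79*r^2 - 165*r + 100) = (r - 1)*(r + 2)*(r^3 - 14*r^2 + 65*r - 100) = (r - 4)*(r - 1)*(r + 2)*(r^2 - 10*r + 25) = (r - 5)*(r - 4)*(r - 1)*(r + 2)*(r - 5)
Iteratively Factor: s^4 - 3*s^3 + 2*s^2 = (s - 1)*(s^3 - 2*s^2) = s*(s - 1)*(s^2 - 2*s) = s^2*(s - 1)*(s - 2)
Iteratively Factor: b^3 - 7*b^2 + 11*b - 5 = (b - 1)*(b^2 - 6*b + 5) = (b - 5)*(b - 1)*(b - 1)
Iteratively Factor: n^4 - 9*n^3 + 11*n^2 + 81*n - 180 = (n - 4)*(n^3 - 5*n^2 - 9*n + 45) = (n - 4)*(n + 3)*(n^2 - 8*n + 15) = (n - 4)*(n - 3)*(n + 3)*(n - 5)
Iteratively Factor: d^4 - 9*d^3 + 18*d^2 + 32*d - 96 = (d - 4)*(d^3 - 5*d^2 - 2*d + 24) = (d - 4)*(d + 2)*(d^2 - 7*d + 12) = (d - 4)*(d - 3)*(d + 2)*(d - 4)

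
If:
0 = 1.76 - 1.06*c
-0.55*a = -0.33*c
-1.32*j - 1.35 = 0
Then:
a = 1.00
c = 1.66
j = -1.02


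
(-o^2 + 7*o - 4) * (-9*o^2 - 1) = 9*o^4 - 63*o^3 + 37*o^2 - 7*o + 4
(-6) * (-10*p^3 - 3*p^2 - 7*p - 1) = 60*p^3 + 18*p^2 + 42*p + 6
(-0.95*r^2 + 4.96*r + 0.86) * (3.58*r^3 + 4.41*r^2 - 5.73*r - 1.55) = -3.401*r^5 + 13.5673*r^4 + 30.3959*r^3 - 23.1557*r^2 - 12.6158*r - 1.333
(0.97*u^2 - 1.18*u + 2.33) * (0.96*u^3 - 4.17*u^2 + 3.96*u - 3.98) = 0.9312*u^5 - 5.1777*u^4 + 10.9986*u^3 - 18.2495*u^2 + 13.9232*u - 9.2734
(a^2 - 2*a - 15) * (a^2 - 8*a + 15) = a^4 - 10*a^3 + 16*a^2 + 90*a - 225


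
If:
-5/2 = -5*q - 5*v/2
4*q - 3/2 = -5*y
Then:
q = 3/8 - 5*y/4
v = 5*y/2 + 1/4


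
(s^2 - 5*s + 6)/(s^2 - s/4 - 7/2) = 4*(s - 3)/(4*s + 7)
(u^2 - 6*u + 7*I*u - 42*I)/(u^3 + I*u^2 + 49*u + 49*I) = (u - 6)/(u^2 - 6*I*u + 7)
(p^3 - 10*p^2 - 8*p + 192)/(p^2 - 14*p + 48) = p + 4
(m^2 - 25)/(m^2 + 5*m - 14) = (m^2 - 25)/(m^2 + 5*m - 14)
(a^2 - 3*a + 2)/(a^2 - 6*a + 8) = (a - 1)/(a - 4)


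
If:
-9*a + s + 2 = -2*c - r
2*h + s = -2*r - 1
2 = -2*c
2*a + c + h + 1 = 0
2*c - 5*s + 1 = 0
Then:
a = -3/35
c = -1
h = 6/35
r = -4/7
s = -1/5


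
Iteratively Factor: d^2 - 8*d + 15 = (d - 3)*(d - 5)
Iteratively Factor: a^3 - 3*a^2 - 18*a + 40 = (a + 4)*(a^2 - 7*a + 10) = (a - 2)*(a + 4)*(a - 5)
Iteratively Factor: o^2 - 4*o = (o)*(o - 4)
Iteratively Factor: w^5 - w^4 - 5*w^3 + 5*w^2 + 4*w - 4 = (w - 2)*(w^4 + w^3 - 3*w^2 - w + 2) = (w - 2)*(w + 2)*(w^3 - w^2 - w + 1) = (w - 2)*(w - 1)*(w + 2)*(w^2 - 1) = (w - 2)*(w - 1)^2*(w + 2)*(w + 1)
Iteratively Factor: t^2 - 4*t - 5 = (t + 1)*(t - 5)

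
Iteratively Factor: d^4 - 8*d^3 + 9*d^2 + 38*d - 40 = (d - 5)*(d^3 - 3*d^2 - 6*d + 8) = (d - 5)*(d + 2)*(d^2 - 5*d + 4) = (d - 5)*(d - 4)*(d + 2)*(d - 1)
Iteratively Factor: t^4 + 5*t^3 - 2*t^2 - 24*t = (t + 4)*(t^3 + t^2 - 6*t) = (t - 2)*(t + 4)*(t^2 + 3*t) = (t - 2)*(t + 3)*(t + 4)*(t)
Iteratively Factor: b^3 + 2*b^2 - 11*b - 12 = (b + 4)*(b^2 - 2*b - 3) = (b + 1)*(b + 4)*(b - 3)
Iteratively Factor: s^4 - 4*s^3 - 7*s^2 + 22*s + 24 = (s + 1)*(s^3 - 5*s^2 - 2*s + 24) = (s - 3)*(s + 1)*(s^2 - 2*s - 8) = (s - 3)*(s + 1)*(s + 2)*(s - 4)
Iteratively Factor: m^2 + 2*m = (m)*(m + 2)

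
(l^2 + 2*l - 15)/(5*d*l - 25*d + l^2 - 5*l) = (l^2 + 2*l - 15)/(5*d*l - 25*d + l^2 - 5*l)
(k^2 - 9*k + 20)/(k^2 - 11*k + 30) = (k - 4)/(k - 6)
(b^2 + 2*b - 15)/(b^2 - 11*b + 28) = (b^2 + 2*b - 15)/(b^2 - 11*b + 28)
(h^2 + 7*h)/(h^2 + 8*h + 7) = h/(h + 1)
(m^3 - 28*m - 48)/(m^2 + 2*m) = m - 2 - 24/m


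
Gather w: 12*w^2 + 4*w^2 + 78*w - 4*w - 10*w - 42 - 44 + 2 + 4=16*w^2 + 64*w - 80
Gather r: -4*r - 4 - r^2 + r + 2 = -r^2 - 3*r - 2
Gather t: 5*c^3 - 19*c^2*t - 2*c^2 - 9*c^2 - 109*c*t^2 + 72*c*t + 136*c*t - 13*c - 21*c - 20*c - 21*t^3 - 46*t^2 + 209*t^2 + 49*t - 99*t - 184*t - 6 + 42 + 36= 5*c^3 - 11*c^2 - 54*c - 21*t^3 + t^2*(163 - 109*c) + t*(-19*c^2 + 208*c - 234) + 72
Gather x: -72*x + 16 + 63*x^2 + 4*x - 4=63*x^2 - 68*x + 12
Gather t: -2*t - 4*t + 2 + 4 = 6 - 6*t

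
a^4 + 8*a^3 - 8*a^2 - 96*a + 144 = (a - 2)^2*(a + 6)^2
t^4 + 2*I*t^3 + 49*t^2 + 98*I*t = t*(t - 7*I)*(t + 2*I)*(t + 7*I)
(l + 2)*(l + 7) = l^2 + 9*l + 14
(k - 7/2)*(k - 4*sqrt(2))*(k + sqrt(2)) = k^3 - 3*sqrt(2)*k^2 - 7*k^2/2 - 8*k + 21*sqrt(2)*k/2 + 28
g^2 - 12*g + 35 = (g - 7)*(g - 5)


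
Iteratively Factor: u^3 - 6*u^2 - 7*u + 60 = (u - 4)*(u^2 - 2*u - 15) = (u - 4)*(u + 3)*(u - 5)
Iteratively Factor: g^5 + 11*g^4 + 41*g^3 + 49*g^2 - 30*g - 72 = (g + 4)*(g^4 + 7*g^3 + 13*g^2 - 3*g - 18) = (g + 2)*(g + 4)*(g^3 + 5*g^2 + 3*g - 9) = (g + 2)*(g + 3)*(g + 4)*(g^2 + 2*g - 3) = (g + 2)*(g + 3)^2*(g + 4)*(g - 1)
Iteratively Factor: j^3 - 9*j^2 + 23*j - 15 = (j - 3)*(j^2 - 6*j + 5) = (j - 3)*(j - 1)*(j - 5)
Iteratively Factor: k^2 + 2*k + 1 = (k + 1)*(k + 1)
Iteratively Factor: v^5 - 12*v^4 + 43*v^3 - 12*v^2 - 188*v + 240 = (v - 4)*(v^4 - 8*v^3 + 11*v^2 + 32*v - 60) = (v - 5)*(v - 4)*(v^3 - 3*v^2 - 4*v + 12) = (v - 5)*(v - 4)*(v + 2)*(v^2 - 5*v + 6) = (v - 5)*(v - 4)*(v - 3)*(v + 2)*(v - 2)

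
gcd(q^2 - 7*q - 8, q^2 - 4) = 1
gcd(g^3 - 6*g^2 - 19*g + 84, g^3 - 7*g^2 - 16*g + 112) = g^2 - 3*g - 28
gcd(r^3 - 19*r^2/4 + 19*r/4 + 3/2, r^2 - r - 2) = r - 2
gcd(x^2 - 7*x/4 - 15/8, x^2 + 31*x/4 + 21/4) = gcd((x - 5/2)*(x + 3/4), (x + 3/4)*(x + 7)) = x + 3/4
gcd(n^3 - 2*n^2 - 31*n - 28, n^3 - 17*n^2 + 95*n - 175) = n - 7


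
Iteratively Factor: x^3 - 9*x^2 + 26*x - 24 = (x - 4)*(x^2 - 5*x + 6) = (x - 4)*(x - 2)*(x - 3)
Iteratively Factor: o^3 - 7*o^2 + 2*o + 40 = (o + 2)*(o^2 - 9*o + 20) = (o - 5)*(o + 2)*(o - 4)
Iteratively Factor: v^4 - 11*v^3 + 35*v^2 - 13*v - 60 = (v + 1)*(v^3 - 12*v^2 + 47*v - 60) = (v - 5)*(v + 1)*(v^2 - 7*v + 12) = (v - 5)*(v - 4)*(v + 1)*(v - 3)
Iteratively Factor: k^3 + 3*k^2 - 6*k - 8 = (k + 1)*(k^2 + 2*k - 8) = (k + 1)*(k + 4)*(k - 2)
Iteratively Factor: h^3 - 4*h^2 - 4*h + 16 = (h + 2)*(h^2 - 6*h + 8) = (h - 4)*(h + 2)*(h - 2)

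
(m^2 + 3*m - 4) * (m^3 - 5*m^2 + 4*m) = m^5 - 2*m^4 - 15*m^3 + 32*m^2 - 16*m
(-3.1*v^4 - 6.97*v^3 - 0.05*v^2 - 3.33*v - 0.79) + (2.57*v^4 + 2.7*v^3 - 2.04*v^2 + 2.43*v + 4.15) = -0.53*v^4 - 4.27*v^3 - 2.09*v^2 - 0.9*v + 3.36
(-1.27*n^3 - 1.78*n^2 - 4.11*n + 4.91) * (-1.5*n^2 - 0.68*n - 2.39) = 1.905*n^5 + 3.5336*n^4 + 10.4107*n^3 - 0.316*n^2 + 6.4841*n - 11.7349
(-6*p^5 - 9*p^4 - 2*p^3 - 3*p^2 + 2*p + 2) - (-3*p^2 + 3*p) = -6*p^5 - 9*p^4 - 2*p^3 - p + 2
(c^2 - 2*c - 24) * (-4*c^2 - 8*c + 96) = -4*c^4 + 208*c^2 - 2304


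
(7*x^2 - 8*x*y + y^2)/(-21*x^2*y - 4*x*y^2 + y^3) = (-x + y)/(y*(3*x + y))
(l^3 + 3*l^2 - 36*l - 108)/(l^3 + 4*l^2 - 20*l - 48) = (l^2 - 3*l - 18)/(l^2 - 2*l - 8)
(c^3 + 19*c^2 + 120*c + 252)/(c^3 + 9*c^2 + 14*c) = (c^2 + 12*c + 36)/(c*(c + 2))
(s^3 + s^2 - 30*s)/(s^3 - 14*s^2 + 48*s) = (s^2 + s - 30)/(s^2 - 14*s + 48)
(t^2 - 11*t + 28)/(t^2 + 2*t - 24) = (t - 7)/(t + 6)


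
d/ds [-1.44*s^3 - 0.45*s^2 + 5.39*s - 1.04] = -4.32*s^2 - 0.9*s + 5.39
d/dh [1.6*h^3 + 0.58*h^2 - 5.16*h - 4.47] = 4.8*h^2 + 1.16*h - 5.16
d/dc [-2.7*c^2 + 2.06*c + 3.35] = 2.06 - 5.4*c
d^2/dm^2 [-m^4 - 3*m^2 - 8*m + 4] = -12*m^2 - 6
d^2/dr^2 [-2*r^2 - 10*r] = -4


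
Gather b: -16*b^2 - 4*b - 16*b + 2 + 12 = -16*b^2 - 20*b + 14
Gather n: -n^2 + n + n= -n^2 + 2*n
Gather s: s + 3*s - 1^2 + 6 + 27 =4*s + 32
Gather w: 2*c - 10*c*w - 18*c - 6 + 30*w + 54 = -16*c + w*(30 - 10*c) + 48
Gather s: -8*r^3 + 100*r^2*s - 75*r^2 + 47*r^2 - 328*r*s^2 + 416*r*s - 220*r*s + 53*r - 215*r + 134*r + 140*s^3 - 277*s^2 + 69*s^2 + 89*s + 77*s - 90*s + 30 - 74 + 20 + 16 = -8*r^3 - 28*r^2 - 28*r + 140*s^3 + s^2*(-328*r - 208) + s*(100*r^2 + 196*r + 76) - 8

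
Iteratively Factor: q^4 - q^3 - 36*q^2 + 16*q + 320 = (q + 4)*(q^3 - 5*q^2 - 16*q + 80) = (q - 4)*(q + 4)*(q^2 - q - 20) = (q - 5)*(q - 4)*(q + 4)*(q + 4)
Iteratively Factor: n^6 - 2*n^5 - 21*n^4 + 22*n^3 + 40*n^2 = (n)*(n^5 - 2*n^4 - 21*n^3 + 22*n^2 + 40*n) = n*(n + 4)*(n^4 - 6*n^3 + 3*n^2 + 10*n) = n*(n - 5)*(n + 4)*(n^3 - n^2 - 2*n) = n*(n - 5)*(n + 1)*(n + 4)*(n^2 - 2*n) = n^2*(n - 5)*(n + 1)*(n + 4)*(n - 2)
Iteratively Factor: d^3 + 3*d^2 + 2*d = (d)*(d^2 + 3*d + 2) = d*(d + 2)*(d + 1)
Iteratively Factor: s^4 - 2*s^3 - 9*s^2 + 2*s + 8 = (s - 1)*(s^3 - s^2 - 10*s - 8) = (s - 4)*(s - 1)*(s^2 + 3*s + 2) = (s - 4)*(s - 1)*(s + 2)*(s + 1)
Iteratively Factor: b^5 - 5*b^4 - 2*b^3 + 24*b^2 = (b - 3)*(b^4 - 2*b^3 - 8*b^2) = (b - 4)*(b - 3)*(b^3 + 2*b^2) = (b - 4)*(b - 3)*(b + 2)*(b^2) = b*(b - 4)*(b - 3)*(b + 2)*(b)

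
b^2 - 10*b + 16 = (b - 8)*(b - 2)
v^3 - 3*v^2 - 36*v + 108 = (v - 6)*(v - 3)*(v + 6)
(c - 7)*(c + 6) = c^2 - c - 42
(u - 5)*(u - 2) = u^2 - 7*u + 10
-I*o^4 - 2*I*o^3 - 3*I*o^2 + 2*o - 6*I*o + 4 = (o + 2)*(o - 2*I)*(o + I)*(-I*o + 1)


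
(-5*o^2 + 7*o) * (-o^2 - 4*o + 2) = 5*o^4 + 13*o^3 - 38*o^2 + 14*o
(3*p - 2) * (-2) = 4 - 6*p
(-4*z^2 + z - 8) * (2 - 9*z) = 36*z^3 - 17*z^2 + 74*z - 16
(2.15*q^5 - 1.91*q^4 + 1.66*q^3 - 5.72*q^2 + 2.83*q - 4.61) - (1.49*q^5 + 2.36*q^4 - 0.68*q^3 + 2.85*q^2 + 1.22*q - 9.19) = 0.66*q^5 - 4.27*q^4 + 2.34*q^3 - 8.57*q^2 + 1.61*q + 4.58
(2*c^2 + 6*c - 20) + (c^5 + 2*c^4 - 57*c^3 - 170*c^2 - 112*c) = c^5 + 2*c^4 - 57*c^3 - 168*c^2 - 106*c - 20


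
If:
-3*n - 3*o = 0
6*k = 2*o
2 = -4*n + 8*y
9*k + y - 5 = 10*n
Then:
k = 19/150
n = -19/50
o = 19/50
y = 3/50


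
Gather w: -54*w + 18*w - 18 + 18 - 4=-36*w - 4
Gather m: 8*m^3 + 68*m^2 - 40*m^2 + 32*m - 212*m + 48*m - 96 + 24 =8*m^3 + 28*m^2 - 132*m - 72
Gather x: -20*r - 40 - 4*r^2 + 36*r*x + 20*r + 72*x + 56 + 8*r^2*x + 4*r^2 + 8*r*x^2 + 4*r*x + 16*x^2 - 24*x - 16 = x^2*(8*r + 16) + x*(8*r^2 + 40*r + 48)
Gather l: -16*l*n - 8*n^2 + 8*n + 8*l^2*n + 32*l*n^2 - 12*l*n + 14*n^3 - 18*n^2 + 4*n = 8*l^2*n + l*(32*n^2 - 28*n) + 14*n^3 - 26*n^2 + 12*n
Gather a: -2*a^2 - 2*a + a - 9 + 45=-2*a^2 - a + 36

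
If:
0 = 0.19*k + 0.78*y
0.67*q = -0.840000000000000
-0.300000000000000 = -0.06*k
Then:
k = 5.00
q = -1.25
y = -1.22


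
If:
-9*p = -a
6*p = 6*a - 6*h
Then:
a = 9*p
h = 8*p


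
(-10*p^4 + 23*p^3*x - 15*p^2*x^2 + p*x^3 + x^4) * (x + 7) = -10*p^4*x - 70*p^4 + 23*p^3*x^2 + 161*p^3*x - 15*p^2*x^3 - 105*p^2*x^2 + p*x^4 + 7*p*x^3 + x^5 + 7*x^4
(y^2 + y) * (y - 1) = y^3 - y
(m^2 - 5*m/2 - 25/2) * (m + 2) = m^3 - m^2/2 - 35*m/2 - 25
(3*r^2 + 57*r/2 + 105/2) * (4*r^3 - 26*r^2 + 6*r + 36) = 12*r^5 + 36*r^4 - 513*r^3 - 1086*r^2 + 1341*r + 1890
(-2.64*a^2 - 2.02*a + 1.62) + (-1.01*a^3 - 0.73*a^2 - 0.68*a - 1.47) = -1.01*a^3 - 3.37*a^2 - 2.7*a + 0.15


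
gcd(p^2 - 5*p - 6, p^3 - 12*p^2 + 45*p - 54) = p - 6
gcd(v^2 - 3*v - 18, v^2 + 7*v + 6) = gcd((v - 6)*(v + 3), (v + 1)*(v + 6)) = 1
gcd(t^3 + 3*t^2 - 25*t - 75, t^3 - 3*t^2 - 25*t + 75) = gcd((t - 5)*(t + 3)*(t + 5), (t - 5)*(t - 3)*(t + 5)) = t^2 - 25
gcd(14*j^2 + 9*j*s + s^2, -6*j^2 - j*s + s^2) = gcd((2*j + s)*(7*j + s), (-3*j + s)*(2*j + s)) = 2*j + s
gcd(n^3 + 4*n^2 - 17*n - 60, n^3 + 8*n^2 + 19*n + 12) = n + 3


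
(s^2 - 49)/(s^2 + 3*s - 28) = (s - 7)/(s - 4)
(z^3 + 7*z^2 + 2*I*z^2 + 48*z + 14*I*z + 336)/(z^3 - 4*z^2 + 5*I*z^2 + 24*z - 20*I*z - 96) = (z^2 + z*(7 - 6*I) - 42*I)/(z^2 - z*(4 + 3*I) + 12*I)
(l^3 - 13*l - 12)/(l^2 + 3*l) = l - 3 - 4/l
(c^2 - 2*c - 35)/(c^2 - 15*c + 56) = (c + 5)/(c - 8)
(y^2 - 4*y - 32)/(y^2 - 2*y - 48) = (y + 4)/(y + 6)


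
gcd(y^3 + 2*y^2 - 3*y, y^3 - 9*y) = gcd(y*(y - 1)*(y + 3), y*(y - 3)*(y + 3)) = y^2 + 3*y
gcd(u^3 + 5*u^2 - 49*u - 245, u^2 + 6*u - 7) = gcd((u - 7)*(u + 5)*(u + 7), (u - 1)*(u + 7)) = u + 7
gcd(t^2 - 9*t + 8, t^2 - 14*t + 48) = t - 8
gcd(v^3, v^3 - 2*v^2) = v^2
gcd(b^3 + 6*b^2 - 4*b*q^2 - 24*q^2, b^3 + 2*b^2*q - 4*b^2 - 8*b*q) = b + 2*q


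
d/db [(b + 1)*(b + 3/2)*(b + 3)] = 3*b^2 + 11*b + 9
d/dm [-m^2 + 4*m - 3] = 4 - 2*m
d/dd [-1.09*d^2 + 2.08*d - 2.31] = 2.08 - 2.18*d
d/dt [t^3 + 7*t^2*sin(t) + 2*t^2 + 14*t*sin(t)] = 7*t^2*cos(t) + 3*t^2 + 14*sqrt(2)*t*sin(t + pi/4) + 4*t + 14*sin(t)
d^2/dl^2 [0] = 0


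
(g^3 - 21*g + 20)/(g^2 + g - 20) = g - 1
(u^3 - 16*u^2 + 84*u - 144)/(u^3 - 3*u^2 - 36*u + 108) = (u^2 - 10*u + 24)/(u^2 + 3*u - 18)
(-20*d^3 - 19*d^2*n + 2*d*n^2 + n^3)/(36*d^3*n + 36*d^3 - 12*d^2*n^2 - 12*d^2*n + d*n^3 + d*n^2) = (-20*d^3 - 19*d^2*n + 2*d*n^2 + n^3)/(d*(36*d^2*n + 36*d^2 - 12*d*n^2 - 12*d*n + n^3 + n^2))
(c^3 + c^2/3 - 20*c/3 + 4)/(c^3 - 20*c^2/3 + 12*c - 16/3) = (c + 3)/(c - 4)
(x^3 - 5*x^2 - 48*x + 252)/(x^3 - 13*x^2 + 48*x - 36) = (x + 7)/(x - 1)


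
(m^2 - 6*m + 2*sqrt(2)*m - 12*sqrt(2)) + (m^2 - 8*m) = 2*m^2 - 14*m + 2*sqrt(2)*m - 12*sqrt(2)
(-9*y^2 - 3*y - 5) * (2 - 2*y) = 18*y^3 - 12*y^2 + 4*y - 10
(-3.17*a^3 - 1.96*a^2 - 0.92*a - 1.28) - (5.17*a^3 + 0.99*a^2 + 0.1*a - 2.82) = -8.34*a^3 - 2.95*a^2 - 1.02*a + 1.54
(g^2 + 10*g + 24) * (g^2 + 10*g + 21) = g^4 + 20*g^3 + 145*g^2 + 450*g + 504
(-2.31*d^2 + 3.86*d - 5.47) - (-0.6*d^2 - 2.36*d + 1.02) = -1.71*d^2 + 6.22*d - 6.49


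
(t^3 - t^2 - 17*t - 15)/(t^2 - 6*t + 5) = (t^2 + 4*t + 3)/(t - 1)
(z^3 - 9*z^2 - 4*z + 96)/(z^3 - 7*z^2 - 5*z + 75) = (z^2 - 12*z + 32)/(z^2 - 10*z + 25)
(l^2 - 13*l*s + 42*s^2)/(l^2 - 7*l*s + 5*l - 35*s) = (l - 6*s)/(l + 5)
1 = 1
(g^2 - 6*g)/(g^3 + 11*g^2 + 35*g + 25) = g*(g - 6)/(g^3 + 11*g^2 + 35*g + 25)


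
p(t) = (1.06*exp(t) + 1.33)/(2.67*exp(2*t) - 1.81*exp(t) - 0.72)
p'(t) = (1.06*exp(t) + 1.33)*(-5.34*exp(2*t) + 1.81*exp(t))/(2.67*exp(2*t) - 1.81*exp(t) - 0.72)^2 + 1.06*exp(t)/(2.67*exp(2*t) - 1.81*exp(t) - 0.72) = (-2.8302*exp(2*t) - 7.1022*exp(t) + 1.6441)*exp(t)/(7.1289*exp(4*t) - 9.6654*exp(3*t) - 0.5687*exp(2*t) + 2.6064*exp(t) + 0.5184)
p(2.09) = 0.06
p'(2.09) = -0.08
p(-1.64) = -1.58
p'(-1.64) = 0.03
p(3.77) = 0.01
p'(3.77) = -0.01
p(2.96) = 0.02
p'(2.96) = -0.02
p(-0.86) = -1.76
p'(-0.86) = -0.78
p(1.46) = 0.14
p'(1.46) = -0.21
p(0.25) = 1.98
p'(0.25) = -8.45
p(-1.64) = -1.58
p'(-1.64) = 0.03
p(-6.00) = -1.84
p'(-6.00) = 0.01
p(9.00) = 0.00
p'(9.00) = 0.00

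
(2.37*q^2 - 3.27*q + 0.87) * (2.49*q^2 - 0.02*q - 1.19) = 5.9013*q^4 - 8.1897*q^3 - 0.5886*q^2 + 3.8739*q - 1.0353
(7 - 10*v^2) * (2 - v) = 10*v^3 - 20*v^2 - 7*v + 14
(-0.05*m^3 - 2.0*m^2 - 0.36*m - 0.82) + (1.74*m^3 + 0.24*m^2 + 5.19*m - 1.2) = 1.69*m^3 - 1.76*m^2 + 4.83*m - 2.02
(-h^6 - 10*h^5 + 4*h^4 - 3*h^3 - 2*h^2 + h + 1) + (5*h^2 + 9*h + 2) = -h^6 - 10*h^5 + 4*h^4 - 3*h^3 + 3*h^2 + 10*h + 3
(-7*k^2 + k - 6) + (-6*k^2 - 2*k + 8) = -13*k^2 - k + 2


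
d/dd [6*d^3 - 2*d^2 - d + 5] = 18*d^2 - 4*d - 1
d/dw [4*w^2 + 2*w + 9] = 8*w + 2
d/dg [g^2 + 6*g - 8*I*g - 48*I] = 2*g + 6 - 8*I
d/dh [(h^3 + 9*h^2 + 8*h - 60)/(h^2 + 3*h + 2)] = (h^4 + 6*h^3 + 25*h^2 + 156*h + 196)/(h^4 + 6*h^3 + 13*h^2 + 12*h + 4)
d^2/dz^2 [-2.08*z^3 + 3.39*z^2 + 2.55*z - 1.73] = 6.78 - 12.48*z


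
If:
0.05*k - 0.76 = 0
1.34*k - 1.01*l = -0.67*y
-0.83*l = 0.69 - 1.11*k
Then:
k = 15.20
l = 19.50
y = -1.01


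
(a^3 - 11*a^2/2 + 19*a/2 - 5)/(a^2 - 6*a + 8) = (2*a^2 - 7*a + 5)/(2*(a - 4))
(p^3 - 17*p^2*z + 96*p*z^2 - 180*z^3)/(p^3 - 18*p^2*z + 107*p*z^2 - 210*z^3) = (-p + 6*z)/(-p + 7*z)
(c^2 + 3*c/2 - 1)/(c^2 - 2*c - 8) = (c - 1/2)/(c - 4)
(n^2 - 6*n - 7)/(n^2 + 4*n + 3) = (n - 7)/(n + 3)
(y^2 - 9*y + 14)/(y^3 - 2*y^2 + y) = (y^2 - 9*y + 14)/(y*(y^2 - 2*y + 1))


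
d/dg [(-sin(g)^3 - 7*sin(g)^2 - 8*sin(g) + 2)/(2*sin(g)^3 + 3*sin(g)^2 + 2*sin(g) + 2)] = (11*sin(g)^4 + 28*sin(g)^3 - 8*sin(g)^2 - 40*sin(g) - 20)*cos(g)/(2*sin(g)^3 + 3*sin(g)^2 + 2*sin(g) + 2)^2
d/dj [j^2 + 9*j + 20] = 2*j + 9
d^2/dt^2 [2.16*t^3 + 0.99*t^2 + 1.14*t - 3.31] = 12.96*t + 1.98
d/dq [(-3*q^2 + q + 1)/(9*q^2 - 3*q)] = (1 - 6*q)/(3*q^2*(9*q^2 - 6*q + 1))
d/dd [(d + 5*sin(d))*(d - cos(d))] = (d + 5*sin(d))*(sin(d) + 1) + (d - cos(d))*(5*cos(d) + 1)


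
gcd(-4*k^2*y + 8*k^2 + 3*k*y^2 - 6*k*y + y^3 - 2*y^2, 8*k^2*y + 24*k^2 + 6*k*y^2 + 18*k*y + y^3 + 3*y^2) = 4*k + y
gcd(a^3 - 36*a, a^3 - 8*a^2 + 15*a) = a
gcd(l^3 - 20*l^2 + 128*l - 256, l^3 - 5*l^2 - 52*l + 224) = l^2 - 12*l + 32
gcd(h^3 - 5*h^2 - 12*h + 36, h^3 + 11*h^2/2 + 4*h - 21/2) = h + 3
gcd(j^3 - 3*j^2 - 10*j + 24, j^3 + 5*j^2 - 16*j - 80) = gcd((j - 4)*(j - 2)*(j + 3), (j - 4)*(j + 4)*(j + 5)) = j - 4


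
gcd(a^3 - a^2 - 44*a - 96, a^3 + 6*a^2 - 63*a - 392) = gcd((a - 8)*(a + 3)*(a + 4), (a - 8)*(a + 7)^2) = a - 8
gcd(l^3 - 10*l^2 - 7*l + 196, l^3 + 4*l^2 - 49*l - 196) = l^2 - 3*l - 28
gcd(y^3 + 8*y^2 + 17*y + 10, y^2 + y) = y + 1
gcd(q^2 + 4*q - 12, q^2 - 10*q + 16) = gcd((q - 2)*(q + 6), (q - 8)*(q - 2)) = q - 2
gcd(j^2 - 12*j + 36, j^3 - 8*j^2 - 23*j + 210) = j - 6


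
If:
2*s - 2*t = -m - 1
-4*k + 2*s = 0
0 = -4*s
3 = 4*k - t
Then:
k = 0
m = -7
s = 0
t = -3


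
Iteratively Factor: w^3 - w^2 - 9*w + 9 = (w - 1)*(w^2 - 9) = (w - 1)*(w + 3)*(w - 3)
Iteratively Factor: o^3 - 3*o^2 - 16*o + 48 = (o - 3)*(o^2 - 16) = (o - 4)*(o - 3)*(o + 4)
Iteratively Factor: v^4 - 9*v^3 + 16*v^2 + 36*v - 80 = (v - 5)*(v^3 - 4*v^2 - 4*v + 16) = (v - 5)*(v - 4)*(v^2 - 4) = (v - 5)*(v - 4)*(v - 2)*(v + 2)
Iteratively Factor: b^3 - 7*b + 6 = (b - 2)*(b^2 + 2*b - 3) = (b - 2)*(b - 1)*(b + 3)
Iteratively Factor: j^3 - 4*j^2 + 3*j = (j - 1)*(j^2 - 3*j) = j*(j - 1)*(j - 3)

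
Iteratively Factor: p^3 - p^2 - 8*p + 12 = (p - 2)*(p^2 + p - 6) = (p - 2)^2*(p + 3)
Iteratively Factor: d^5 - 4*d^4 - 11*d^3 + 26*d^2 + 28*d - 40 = (d - 5)*(d^4 + d^3 - 6*d^2 - 4*d + 8) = (d - 5)*(d - 2)*(d^3 + 3*d^2 - 4) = (d - 5)*(d - 2)*(d + 2)*(d^2 + d - 2) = (d - 5)*(d - 2)*(d - 1)*(d + 2)*(d + 2)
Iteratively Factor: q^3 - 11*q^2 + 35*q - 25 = (q - 5)*(q^2 - 6*q + 5) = (q - 5)^2*(q - 1)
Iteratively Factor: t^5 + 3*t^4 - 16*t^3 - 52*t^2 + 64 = (t + 2)*(t^4 + t^3 - 18*t^2 - 16*t + 32) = (t - 1)*(t + 2)*(t^3 + 2*t^2 - 16*t - 32) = (t - 1)*(t + 2)*(t + 4)*(t^2 - 2*t - 8) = (t - 1)*(t + 2)^2*(t + 4)*(t - 4)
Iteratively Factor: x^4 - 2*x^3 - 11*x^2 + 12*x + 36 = (x + 2)*(x^3 - 4*x^2 - 3*x + 18) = (x - 3)*(x + 2)*(x^2 - x - 6) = (x - 3)*(x + 2)^2*(x - 3)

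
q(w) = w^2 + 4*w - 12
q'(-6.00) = -8.00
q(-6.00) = 0.00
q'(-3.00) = -2.00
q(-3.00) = -15.00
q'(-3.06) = -2.12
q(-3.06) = -14.88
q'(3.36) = 10.72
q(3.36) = 12.73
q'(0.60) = 5.20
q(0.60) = -9.24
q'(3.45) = 10.90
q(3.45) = 13.70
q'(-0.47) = 3.06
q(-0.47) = -13.66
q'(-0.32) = 3.36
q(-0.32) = -13.18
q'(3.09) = 10.18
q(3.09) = 9.91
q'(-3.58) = -3.16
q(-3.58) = -13.50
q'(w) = 2*w + 4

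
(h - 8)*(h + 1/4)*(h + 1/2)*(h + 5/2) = h^4 - 19*h^3/4 - 24*h^2 - 251*h/16 - 5/2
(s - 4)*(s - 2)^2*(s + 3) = s^4 - 5*s^3 - 4*s^2 + 44*s - 48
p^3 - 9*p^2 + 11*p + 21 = (p - 7)*(p - 3)*(p + 1)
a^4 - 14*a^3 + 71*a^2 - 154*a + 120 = (a - 5)*(a - 4)*(a - 3)*(a - 2)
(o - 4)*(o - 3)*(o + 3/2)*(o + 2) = o^4 - 7*o^3/2 - 19*o^2/2 + 21*o + 36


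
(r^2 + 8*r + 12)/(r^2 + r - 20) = (r^2 + 8*r + 12)/(r^2 + r - 20)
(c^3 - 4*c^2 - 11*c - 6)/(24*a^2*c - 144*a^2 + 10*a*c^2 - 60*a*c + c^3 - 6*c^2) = (c^2 + 2*c + 1)/(24*a^2 + 10*a*c + c^2)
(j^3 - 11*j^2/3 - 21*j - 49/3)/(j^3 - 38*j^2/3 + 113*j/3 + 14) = (3*j^2 + 10*j + 7)/(3*j^2 - 17*j - 6)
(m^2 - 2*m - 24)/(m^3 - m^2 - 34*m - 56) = (m - 6)/(m^2 - 5*m - 14)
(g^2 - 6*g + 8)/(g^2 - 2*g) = (g - 4)/g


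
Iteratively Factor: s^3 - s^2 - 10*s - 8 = (s - 4)*(s^2 + 3*s + 2) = (s - 4)*(s + 1)*(s + 2)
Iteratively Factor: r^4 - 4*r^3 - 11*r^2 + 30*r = (r + 3)*(r^3 - 7*r^2 + 10*r) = (r - 2)*(r + 3)*(r^2 - 5*r) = r*(r - 2)*(r + 3)*(r - 5)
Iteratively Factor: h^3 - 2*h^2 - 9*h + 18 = (h - 3)*(h^2 + h - 6) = (h - 3)*(h + 3)*(h - 2)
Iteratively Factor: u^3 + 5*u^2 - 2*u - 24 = (u + 4)*(u^2 + u - 6) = (u + 3)*(u + 4)*(u - 2)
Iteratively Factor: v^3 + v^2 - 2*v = (v - 1)*(v^2 + 2*v) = v*(v - 1)*(v + 2)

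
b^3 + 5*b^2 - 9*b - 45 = (b - 3)*(b + 3)*(b + 5)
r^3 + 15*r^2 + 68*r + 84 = (r + 2)*(r + 6)*(r + 7)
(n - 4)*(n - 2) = n^2 - 6*n + 8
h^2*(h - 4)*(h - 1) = h^4 - 5*h^3 + 4*h^2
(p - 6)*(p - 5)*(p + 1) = p^3 - 10*p^2 + 19*p + 30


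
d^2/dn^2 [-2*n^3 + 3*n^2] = 6 - 12*n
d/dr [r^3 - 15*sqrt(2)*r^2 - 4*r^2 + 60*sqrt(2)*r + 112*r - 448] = 3*r^2 - 30*sqrt(2)*r - 8*r + 60*sqrt(2) + 112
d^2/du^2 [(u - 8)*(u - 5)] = 2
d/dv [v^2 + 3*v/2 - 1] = 2*v + 3/2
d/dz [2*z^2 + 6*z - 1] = 4*z + 6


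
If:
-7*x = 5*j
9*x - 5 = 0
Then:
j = -7/9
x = 5/9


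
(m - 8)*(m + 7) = m^2 - m - 56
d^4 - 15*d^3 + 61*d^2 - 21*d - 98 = (d - 7)^2*(d - 2)*(d + 1)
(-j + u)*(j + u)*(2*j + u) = -2*j^3 - j^2*u + 2*j*u^2 + u^3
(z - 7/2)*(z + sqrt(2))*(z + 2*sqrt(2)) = z^3 - 7*z^2/2 + 3*sqrt(2)*z^2 - 21*sqrt(2)*z/2 + 4*z - 14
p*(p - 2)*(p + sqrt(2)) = p^3 - 2*p^2 + sqrt(2)*p^2 - 2*sqrt(2)*p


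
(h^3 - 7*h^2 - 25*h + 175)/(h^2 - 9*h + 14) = (h^2 - 25)/(h - 2)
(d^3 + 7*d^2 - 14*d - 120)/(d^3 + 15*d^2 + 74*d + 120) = (d - 4)/(d + 4)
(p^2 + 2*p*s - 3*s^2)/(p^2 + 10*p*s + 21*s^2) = (p - s)/(p + 7*s)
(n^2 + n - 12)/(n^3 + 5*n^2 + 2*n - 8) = (n - 3)/(n^2 + n - 2)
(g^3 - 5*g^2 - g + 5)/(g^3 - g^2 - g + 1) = (g - 5)/(g - 1)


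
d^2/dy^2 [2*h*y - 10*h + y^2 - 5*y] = 2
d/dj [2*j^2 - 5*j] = 4*j - 5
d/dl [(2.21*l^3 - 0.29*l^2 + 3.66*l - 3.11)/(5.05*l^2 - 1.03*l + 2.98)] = (11.1605*l^4 - 4.5526*l^3 + 1.5731*l^2 + 29.6826*l + 7.7035)/(25.5025*l^4 - 10.403*l^3 + 31.1589*l^2 - 6.1388*l + 8.8804)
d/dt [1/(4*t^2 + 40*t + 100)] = (-t - 5)/(2*(t^2 + 10*t + 25)^2)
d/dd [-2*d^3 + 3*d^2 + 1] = 6*d*(1 - d)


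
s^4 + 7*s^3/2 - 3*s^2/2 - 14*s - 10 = (s - 2)*(s + 1)*(s + 2)*(s + 5/2)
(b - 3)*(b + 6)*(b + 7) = b^3 + 10*b^2 + 3*b - 126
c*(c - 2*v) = c^2 - 2*c*v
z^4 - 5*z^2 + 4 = (z - 2)*(z - 1)*(z + 1)*(z + 2)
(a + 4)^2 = a^2 + 8*a + 16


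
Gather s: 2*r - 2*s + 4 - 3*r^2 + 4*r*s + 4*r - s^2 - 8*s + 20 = -3*r^2 + 6*r - s^2 + s*(4*r - 10) + 24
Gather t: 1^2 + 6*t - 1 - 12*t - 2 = -6*t - 2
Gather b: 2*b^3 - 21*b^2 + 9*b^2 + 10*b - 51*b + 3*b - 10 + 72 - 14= 2*b^3 - 12*b^2 - 38*b + 48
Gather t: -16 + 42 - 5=21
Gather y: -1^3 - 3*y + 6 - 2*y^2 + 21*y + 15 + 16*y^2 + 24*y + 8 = 14*y^2 + 42*y + 28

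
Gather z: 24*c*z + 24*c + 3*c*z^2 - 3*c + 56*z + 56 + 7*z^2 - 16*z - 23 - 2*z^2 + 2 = 21*c + z^2*(3*c + 5) + z*(24*c + 40) + 35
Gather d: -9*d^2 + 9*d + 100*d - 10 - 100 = -9*d^2 + 109*d - 110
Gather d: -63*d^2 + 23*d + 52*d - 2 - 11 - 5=-63*d^2 + 75*d - 18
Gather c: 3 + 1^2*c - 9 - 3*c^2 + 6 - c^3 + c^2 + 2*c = -c^3 - 2*c^2 + 3*c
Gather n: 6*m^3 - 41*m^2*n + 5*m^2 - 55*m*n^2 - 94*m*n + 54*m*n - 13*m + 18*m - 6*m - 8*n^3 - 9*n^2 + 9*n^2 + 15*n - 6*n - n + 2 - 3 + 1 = 6*m^3 + 5*m^2 - 55*m*n^2 - m - 8*n^3 + n*(-41*m^2 - 40*m + 8)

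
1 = 1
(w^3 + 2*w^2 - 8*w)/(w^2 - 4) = w*(w + 4)/(w + 2)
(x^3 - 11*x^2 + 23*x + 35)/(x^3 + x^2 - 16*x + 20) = (x^3 - 11*x^2 + 23*x + 35)/(x^3 + x^2 - 16*x + 20)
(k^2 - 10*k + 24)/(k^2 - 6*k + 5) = (k^2 - 10*k + 24)/(k^2 - 6*k + 5)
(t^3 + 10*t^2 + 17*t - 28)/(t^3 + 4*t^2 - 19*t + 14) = (t + 4)/(t - 2)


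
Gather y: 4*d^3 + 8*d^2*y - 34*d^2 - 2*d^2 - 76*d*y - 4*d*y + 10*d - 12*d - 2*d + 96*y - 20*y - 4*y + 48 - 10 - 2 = 4*d^3 - 36*d^2 - 4*d + y*(8*d^2 - 80*d + 72) + 36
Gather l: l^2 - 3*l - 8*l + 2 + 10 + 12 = l^2 - 11*l + 24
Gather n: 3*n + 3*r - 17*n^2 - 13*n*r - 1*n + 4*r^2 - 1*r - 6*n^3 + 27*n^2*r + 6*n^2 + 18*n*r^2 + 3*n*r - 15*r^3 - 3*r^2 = -6*n^3 + n^2*(27*r - 11) + n*(18*r^2 - 10*r + 2) - 15*r^3 + r^2 + 2*r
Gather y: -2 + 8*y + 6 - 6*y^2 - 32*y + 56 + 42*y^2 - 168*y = 36*y^2 - 192*y + 60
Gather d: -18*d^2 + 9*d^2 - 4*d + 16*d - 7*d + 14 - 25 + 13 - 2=-9*d^2 + 5*d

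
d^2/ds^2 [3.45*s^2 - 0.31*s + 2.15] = 6.90000000000000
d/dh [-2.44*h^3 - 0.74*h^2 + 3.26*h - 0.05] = -7.32*h^2 - 1.48*h + 3.26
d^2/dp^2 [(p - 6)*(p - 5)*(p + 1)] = 6*p - 20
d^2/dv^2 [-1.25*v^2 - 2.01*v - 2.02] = -2.50000000000000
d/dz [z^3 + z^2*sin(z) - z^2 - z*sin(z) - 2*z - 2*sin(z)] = z^2*cos(z) + 3*z^2 + 2*z*sin(z) - z*cos(z) - 2*z - sin(z) - 2*cos(z) - 2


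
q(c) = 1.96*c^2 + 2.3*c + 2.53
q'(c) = 3.92*c + 2.3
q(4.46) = 51.78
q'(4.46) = 19.78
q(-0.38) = 1.94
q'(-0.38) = 0.81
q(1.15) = 7.77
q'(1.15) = 6.81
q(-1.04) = 2.26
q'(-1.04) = -1.78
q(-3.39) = 17.26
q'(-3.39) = -10.99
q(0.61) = 4.66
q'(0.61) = 4.69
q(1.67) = 11.84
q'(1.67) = 8.85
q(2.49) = 20.41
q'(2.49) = 12.06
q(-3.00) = 13.27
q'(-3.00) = -9.46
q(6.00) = 86.89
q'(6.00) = 25.82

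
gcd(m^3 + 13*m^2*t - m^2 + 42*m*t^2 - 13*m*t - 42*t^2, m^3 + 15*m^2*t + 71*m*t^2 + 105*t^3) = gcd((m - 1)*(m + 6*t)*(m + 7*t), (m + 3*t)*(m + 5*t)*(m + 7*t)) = m + 7*t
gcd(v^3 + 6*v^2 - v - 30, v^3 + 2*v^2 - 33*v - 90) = v^2 + 8*v + 15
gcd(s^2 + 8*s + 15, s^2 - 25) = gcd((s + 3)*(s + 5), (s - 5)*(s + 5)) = s + 5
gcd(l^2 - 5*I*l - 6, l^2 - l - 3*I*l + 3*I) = l - 3*I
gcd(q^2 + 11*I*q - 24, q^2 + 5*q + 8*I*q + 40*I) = q + 8*I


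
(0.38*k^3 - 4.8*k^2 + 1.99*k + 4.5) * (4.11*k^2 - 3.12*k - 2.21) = 1.5618*k^5 - 20.9136*k^4 + 22.3151*k^3 + 22.8942*k^2 - 18.4379*k - 9.945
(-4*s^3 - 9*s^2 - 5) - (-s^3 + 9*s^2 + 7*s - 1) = -3*s^3 - 18*s^2 - 7*s - 4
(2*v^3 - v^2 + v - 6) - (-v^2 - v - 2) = 2*v^3 + 2*v - 4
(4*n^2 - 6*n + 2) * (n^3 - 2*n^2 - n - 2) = 4*n^5 - 14*n^4 + 10*n^3 - 6*n^2 + 10*n - 4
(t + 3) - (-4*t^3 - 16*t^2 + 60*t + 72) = 4*t^3 + 16*t^2 - 59*t - 69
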